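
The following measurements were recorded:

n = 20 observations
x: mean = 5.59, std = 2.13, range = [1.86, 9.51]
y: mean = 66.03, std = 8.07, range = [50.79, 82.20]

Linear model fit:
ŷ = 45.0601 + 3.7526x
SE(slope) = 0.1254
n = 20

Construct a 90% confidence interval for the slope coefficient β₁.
The 90% CI for β₁ is (3.5351, 3.9701)

Confidence interval for the slope:

The 90% CI for β₁ is: β̂₁ ± t*(α/2, n-2) × SE(β̂₁)

Step 1: Find critical t-value
- Confidence level = 0.9
- Degrees of freedom = n - 2 = 20 - 2 = 18
- t*(α/2, 18) = 1.7341

Step 2: Calculate margin of error
Margin = 1.7341 × 0.1254 = 0.2175

Step 3: Construct interval
CI = 3.7526 ± 0.2175
CI = (3.5351, 3.9701)

Interpretation: intervals built this way capture the true β₁ in 90% of repeated samples; here the plausible range for the per-unit effect of x on y is 3.5351 to 3.9701.
The interval does not include 0, suggesting a significant linear relationship.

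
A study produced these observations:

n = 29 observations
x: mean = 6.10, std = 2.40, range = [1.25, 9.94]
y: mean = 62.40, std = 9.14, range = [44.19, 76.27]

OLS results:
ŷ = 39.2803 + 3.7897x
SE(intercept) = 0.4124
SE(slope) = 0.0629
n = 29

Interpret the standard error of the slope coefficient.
SE(β̂₁) = 0.0629 is the estimated standard deviation of the slope estimate across repeated samples; relative to β̂₁ = 3.7897 that is 1.7%, a precise estimate.

SE(β̂₁) = s / √Sxx, where s is the residual standard deviation and Sxx = Σ(x − x̄)². It is the yardstick for how far β̂₁ = 3.7897 could plausibly be from the true slope.

Relative precision:
- SE / |β̂₁| = 0.0629 / 3.7897 = 1.7%
- Rule of thumb (under 20%: precise; 20% to under 50%: moderately precise; 50% or more: imprecise) → precise

Link to interval estimation: a confidence interval for β₁ is β̂₁ ± t* × 0.0629, so SE sets the half-width per unit of t*.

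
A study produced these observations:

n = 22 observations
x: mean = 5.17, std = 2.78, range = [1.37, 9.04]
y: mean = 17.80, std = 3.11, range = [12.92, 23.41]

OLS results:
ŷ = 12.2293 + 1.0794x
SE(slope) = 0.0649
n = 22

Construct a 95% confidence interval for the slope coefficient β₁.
The 95% CI for β₁ is (0.9440, 1.2148)

Confidence interval for the slope:

The 95% CI for β₁ is: β̂₁ ± t*(α/2, n-2) × SE(β̂₁)

Step 1: Find critical t-value
- Confidence level = 0.95
- Degrees of freedom = n - 2 = 22 - 2 = 20
- t*(α/2, 20) = 2.0860

Step 2: Calculate margin of error
Margin = 2.0860 × 0.0649 = 0.1354

Step 3: Construct interval
CI = 1.0794 ± 0.1354
CI = (0.9440, 1.2148)

Interpretation: We are 95% confident that the true slope β₁ lies between 0.9440 and 1.2148.
Since 0 is outside the interval, a two-sided test at α = 0.05 would reject H₀: β₁ = 0.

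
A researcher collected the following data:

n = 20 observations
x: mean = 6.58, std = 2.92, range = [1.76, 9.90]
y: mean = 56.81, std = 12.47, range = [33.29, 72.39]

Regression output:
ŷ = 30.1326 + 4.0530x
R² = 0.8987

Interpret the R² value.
The model explains 89.87% of the variance in y (R² = 0.8987), leaving 10.13% unexplained; the fit is strong.

The coefficient of determination R² is the fraction of the total variation in y that the fitted line accounts for.

Here R² = 0.8987:
- Explained: 89.87% of the variation in y
- Unexplained (residual): 100% − 89.87% = 10.13%
- Rule of thumb (below 0.3 weak; 0.3 to below 0.7 moderate; 0.7 and above strong) → strong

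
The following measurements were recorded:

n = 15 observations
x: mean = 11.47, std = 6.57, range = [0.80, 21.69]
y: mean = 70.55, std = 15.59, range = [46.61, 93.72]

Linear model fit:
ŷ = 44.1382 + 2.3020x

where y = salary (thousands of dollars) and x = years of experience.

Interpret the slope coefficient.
An increase of one year in experience is associated with a 2.3020 thousand dollars increase in predicted salary.

β₁ = 2.3020 is the change in predicted salary (thousand dollars) per additional year of experience.

Interpretation:
- Experience up by 1 year → predicted salary increases by 2.3020 thousand dollars
- The effect is assumed constant over the observed range of x (linearity)
- The slope describes association in these data, not necessarily a causal effect

(β₀ = 44.1382 is the fitted value at x = 0 and is not part of the slope interpretation.)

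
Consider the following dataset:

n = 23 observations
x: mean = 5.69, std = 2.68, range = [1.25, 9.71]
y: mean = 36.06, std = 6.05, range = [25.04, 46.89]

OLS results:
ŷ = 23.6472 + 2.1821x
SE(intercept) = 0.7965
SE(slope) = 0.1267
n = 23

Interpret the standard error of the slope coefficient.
SE(β̂₁) = 0.1267 is the estimated standard deviation of the slope estimate across repeated samples; relative to β̂₁ = 2.1821 that is 5.8%, a precise estimate.

SE(β̂₁) = 0.1267 says: if we drew many samples of n = 23 from the same population and refit each time, the fitted slopes would scatter with a standard deviation of roughly 0.1267 around the true β₁.

Relative precision:
- SE / |β̂₁| = 0.1267 / 2.1821 = 5.8%
- Rule of thumb (under 20%: precise; 20% to under 50%: moderately precise; 50% or more: imprecise) → precise

Link to interval estimation: a confidence interval for β₁ is β̂₁ ± t* × 0.1267, so SE sets the half-width per unit of t*.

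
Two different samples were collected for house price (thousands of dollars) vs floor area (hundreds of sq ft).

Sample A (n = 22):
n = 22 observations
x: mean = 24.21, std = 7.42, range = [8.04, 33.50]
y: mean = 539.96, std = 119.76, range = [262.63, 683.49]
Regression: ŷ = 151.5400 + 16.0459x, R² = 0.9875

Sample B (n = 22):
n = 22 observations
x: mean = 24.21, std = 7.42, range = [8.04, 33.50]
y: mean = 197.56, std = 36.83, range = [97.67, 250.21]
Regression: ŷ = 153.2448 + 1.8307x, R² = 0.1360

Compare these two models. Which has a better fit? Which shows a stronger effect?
Model A has the better fit (R² = 0.9875 vs 0.1360). Model A shows the stronger effect (|β₁| = 16.0459 vs 1.8307).

Model Comparison:

Which explains more variance? (R²)
- Model A: R² = 0.9875 → 98.75% of variance in house price explained
- Model B: R² = 0.1360 → 13.60% of variance in house price explained
- 0.9875 > 0.1360 → Model A has the better fit

Which has the larger per-hundred sq ft effect? (|β₁|)
- Model A: β₁ = 16.0459 → predicted house price rises 16.0459 thousand dollars per additional hundred sq ft of floor area
- Model B: β₁ = 1.8307 → predicted house price rises 1.8307 thousand dollars per additional hundred sq ft of floor area
- |16.0459| > |1.8307| → Model A shows the stronger marginal effect

Note: The two samples could reflect different populations, time periods, or measurement quality.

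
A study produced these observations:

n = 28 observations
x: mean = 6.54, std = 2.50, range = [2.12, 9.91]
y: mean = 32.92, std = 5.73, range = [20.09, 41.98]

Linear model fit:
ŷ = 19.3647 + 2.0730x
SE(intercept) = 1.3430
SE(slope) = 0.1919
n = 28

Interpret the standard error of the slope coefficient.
SE(slope) = 0.1919 measures the uncertainty in the estimated slope. The coefficient is estimated precisely (SE/|β̂₁| = 9.3%).

SE(β̂₁) = s / √Sxx, where s is the residual standard deviation and Sxx = Σ(x − x̄)². It is the yardstick for how far β̂₁ = 2.0730 could plausibly be from the true slope.

Relative precision:
- SE / |β̂₁| = 0.1919 / 2.0730 = 9.3%
- Rule of thumb (under 20%: precise; 20% to under 50%: moderately precise; 50% or more: imprecise) → precise

Rough 95% range (±2 SE): 2.0730 ± 0.3838 → (1.6892, 2.4568).

What drives SE(β̂₁): wider spread of x values → smaller SE; more residual scatter → larger SE.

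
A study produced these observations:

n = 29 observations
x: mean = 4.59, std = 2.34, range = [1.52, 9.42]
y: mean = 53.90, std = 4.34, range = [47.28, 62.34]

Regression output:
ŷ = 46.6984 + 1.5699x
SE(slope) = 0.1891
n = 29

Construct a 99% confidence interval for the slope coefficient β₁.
The 99% CI for β₁ is (1.0460, 2.0938)

Confidence interval for the slope:

The 99% CI for β₁ is: β̂₁ ± t*(α/2, n-2) × SE(β̂₁)

Step 1: Find critical t-value
- Confidence level = 0.99
- Degrees of freedom = n - 2 = 29 - 2 = 27
- t*(α/2, 27) = 2.7707

Step 2: Calculate margin of error
Margin = 2.7707 × 0.1891 = 0.5239

Step 3: Construct interval
CI = 1.5699 ± 0.5239
CI = (1.0460, 2.0938)

Interpretation: We are 99% confident that the true slope β₁ lies between 1.0460 and 2.0938.
Both endpoints are positive, so the data support a genuinely positive slope at this confidence level.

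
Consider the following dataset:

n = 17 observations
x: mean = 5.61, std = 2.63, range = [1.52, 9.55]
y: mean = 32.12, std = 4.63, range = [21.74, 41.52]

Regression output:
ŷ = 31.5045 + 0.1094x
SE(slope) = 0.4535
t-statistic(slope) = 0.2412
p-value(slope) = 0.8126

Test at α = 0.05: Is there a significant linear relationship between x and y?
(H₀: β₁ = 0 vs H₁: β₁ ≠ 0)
Since p-value = 0.8126 ≥ α = 0.05, fail to reject H₀ — the slope is not significantly different from 0.

Hypothesis test for the slope coefficient:

H₀: β₁ = 0 (no linear relationship)
H₁: β₁ ≠ 0 (linear relationship exists)

Test statistic: t = β̂₁ / SE(β̂₁) = 0.1094 / 0.4535 = 0.2412

The p-value (0.8126) is the probability, under H₀, of a t-statistic at least as extreme as |t| = 0.2412 (two-sided, df = n − 2 = 15).

Decision rule: reject H₀ if p-value < α.
p-value = 0.8126 ≥ α = 0.05 → fail to reject H₀.

At α = 0.05 the data do not provide convincing evidence of a nonzero slope.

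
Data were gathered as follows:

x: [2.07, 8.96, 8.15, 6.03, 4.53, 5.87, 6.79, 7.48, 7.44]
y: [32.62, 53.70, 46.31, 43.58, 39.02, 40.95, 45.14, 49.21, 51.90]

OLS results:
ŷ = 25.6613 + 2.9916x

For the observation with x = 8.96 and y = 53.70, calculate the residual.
Residual = 1.2340

The residual is the difference between the actual value and the predicted value:

Residual = y - ŷ

Step 1: Calculate predicted value
ŷ = 25.6613 + 2.9916 × 8.96
ŷ = 52.4660

Step 2: Calculate residual
Residual = 53.70 - 52.4660
Residual = 1.2340

Interpretation: the model underestimates the actual value by 1.2340 at this point (positive residual → observation lies above the fitted line).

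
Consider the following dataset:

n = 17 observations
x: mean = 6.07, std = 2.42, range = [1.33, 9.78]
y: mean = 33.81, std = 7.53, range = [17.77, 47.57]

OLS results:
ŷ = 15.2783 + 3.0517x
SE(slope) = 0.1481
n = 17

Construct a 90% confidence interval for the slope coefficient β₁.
The 90% CI for β₁ is (2.7921, 3.3113)

Confidence interval for the slope:

The 90% CI for β₁ is: β̂₁ ± t*(α/2, n-2) × SE(β̂₁)

Step 1: Find critical t-value
- Confidence level = 0.9
- Degrees of freedom = n - 2 = 17 - 2 = 15
- t*(α/2, 15) = 1.7531

Step 2: Calculate margin of error
Margin = 1.7531 × 0.1481 = 0.2596

Step 3: Construct interval
CI = 3.0517 ± 0.2596
CI = (2.7921, 3.3113)

Interpretation: We are 90% confident that the true slope β₁ lies between 2.7921 and 3.3113.
The interval does not include 0, suggesting a significant linear relationship.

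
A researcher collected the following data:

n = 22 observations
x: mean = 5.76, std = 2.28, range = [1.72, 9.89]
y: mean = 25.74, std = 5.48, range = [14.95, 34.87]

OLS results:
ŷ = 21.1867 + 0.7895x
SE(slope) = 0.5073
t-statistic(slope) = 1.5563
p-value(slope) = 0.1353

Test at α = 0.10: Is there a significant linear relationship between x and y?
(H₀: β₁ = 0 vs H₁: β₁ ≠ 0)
p-value = 0.1353 ≥ α = 0.10, so we fail to reject H₀. The relationship is not significant.

Hypothesis test for the slope coefficient:

H₀: β₁ = 0 (no linear relationship)
H₁: β₁ ≠ 0 (linear relationship exists)

Test statistic: t = β̂₁ / SE(β̂₁) = 0.7895 / 0.5073 = 1.5563

p = 0.1353: how often a slope estimate this far from 0 (in SE units) would arise by chance if β₁ were truly 0.

Decision rule: reject H₀ if p-value < α.
p-value = 0.1353 ≥ α = 0.10 → fail to reject H₀.

There is not sufficient evidence at the 10% significance level to conclude that a linear relationship exists between x and y.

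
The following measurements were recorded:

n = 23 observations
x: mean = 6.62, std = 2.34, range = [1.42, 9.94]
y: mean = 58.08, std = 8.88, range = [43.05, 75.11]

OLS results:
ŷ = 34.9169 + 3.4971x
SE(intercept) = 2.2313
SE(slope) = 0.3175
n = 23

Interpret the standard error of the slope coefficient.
SE(slope) = 0.3175 measures the uncertainty in the estimated slope. The coefficient is estimated precisely (SE/|β̂₁| = 9.1%).

SE(β̂₁) = s / √Sxx, where s is the residual standard deviation and Sxx = Σ(x − x̄)². It is the yardstick for how far β̂₁ = 3.4971 could plausibly be from the true slope.

Relative precision:
- SE / |β̂₁| = 0.3175 / 3.4971 = 9.1%
- Rule of thumb (under 20%: precise; 20% to under 50%: moderately precise; 50% or more: imprecise) → precise

Link to the t-test: t = β̂₁ / SE(β̂₁) = 3.4971 / 0.3175 = 11.0145, the statistic for H₀: β₁ = 0.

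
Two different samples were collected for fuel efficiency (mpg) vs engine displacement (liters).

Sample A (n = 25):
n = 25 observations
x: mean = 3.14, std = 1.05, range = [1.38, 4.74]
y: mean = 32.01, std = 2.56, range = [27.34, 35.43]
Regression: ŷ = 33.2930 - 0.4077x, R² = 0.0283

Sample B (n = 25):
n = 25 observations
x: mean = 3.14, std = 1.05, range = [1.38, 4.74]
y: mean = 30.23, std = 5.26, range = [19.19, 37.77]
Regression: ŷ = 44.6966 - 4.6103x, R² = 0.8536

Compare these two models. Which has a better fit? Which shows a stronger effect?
Model B has the better fit (R² = 0.8536 vs 0.0283). Model B shows the stronger effect (|β₁| = 4.6103 vs 0.4077).

Model Comparison:

Goodness of fit (R²):
- Model A: R² = 0.0283 → 2.83% of variance in fuel efficiency explained
- Model B: R² = 0.8536 → 85.36% of variance in fuel efficiency explained
- 0.8536 > 0.0283 → Model B has the better fit

Effect size (slope magnitude):
- Model A: β₁ = -0.4077 → predicted fuel efficiency falls 0.4077 mpg per additional liter of engine displacement
- Model B: β₁ = -4.6103 → predicted fuel efficiency falls 4.6103 mpg per additional liter of engine displacement
- |-0.4077| < |-4.6103| → Model B shows the stronger marginal effect

Note: A better fit (higher R²) doesn't necessarily mean a more important relationship.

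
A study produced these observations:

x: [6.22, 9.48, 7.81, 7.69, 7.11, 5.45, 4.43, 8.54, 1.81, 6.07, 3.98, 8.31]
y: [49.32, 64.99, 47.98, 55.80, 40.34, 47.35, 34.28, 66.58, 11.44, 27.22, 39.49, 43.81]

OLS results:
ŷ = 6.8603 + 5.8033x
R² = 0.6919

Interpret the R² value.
About 69.19% of the variability in y is accounted for by the regression on x (R² = 0.6919) — a moderate linear fit.

R² (coefficient of determination) measures the proportion of variance in y explained by the regression model.

Here R² = 0.6919:
- Explained: 69.19% of the variation in y
- Unexplained (residual): 100% − 69.19% = 30.81%
- Rule of thumb (below 0.3 weak; 0.3 to below 0.7 moderate; 0.7 and above strong) → moderate

Note: R² says nothing about causation, and a high R² does not by itself mean the linear form is appropriate — check the residuals.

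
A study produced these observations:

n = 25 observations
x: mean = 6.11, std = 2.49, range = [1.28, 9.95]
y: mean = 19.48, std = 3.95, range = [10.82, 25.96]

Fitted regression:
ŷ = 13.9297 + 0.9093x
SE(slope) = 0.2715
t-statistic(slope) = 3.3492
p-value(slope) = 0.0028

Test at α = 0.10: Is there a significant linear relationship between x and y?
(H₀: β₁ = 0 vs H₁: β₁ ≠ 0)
p-value = 0.0028 < α = 0.10, so we reject H₀. The relationship is significant.

Hypothesis test for the slope coefficient:

H₀: β₁ = 0 (no linear relationship)
H₁: β₁ ≠ 0 (linear relationship exists)

Test statistic: t = β̂₁ / SE(β̂₁) = 0.9093 / 0.2715 = 3.3492

The p-value (0.0028) is the probability, under H₀, of a t-statistic at least as extreme as |t| = 3.3492 (two-sided, df = n − 2 = 23).

Decision rule: reject H₀ if p-value < α.
p-value = 0.0028 < α = 0.10 → reject H₀.

Conclusion: the linear association between x and y is significant at the 10% level.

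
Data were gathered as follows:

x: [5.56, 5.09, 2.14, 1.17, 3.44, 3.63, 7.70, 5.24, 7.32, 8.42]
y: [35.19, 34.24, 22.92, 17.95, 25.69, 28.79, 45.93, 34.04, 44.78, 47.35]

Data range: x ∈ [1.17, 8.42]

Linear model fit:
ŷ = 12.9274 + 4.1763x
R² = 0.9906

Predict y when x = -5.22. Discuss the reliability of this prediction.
ŷ = -8.8729 (extrapolation — x = -5.22 lies outside [1.17, 8.42], so reliability is low).

Prediction calculation:
ŷ = 12.9274 + 4.1763 × (-5.22)
ŷ = -8.8729

Reliability:
- Data range: x ∈ [1.17, 8.42]
- Prediction point: x = -5.22 is 6.39 units below the observed range → this is EXTRAPOLATION, not interpolation

Why that matters here:
- R² describes fit only over the sampled x values; it says nothing about behaviour beyond them
- Real relationships often flatten, saturate, or turn nonlinear at extremes

A defensible statement: 'if the linear trend continued to x = -5.22, y would be about -8.8729' — the premise is untested.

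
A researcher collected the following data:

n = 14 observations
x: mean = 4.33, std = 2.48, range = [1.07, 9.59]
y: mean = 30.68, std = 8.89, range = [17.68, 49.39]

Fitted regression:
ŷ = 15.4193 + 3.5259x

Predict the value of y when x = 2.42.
ŷ = 23.9520

To predict y for x = 2.42, substitute into the regression equation:

ŷ = 15.4193 + 3.5259 × 2.42
ŷ = 15.4193 + 8.5327
ŷ = 23.9520

This is a point prediction; actual observations scatter around it by roughly the residual standard deviation.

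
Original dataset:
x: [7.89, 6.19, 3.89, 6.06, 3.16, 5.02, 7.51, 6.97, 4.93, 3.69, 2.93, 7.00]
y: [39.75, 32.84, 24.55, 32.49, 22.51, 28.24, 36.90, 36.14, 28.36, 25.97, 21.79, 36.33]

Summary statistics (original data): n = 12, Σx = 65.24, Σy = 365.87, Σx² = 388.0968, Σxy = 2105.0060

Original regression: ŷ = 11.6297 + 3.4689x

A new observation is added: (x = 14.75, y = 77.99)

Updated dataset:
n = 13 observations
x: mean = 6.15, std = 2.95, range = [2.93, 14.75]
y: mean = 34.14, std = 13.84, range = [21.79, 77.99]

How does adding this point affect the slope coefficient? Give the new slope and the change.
Adding the point moves β₁ from 3.4689 to 4.6200, i.e. it increases by 1.1511 (+33.2%).

x = 14.75 lies well outside the original x-range [2.93, 7.89] (x̄ ≈ 5.44), so this observation has high leverage and can move the slope substantially.

Step 1: Update the sums with the new point (n goes from 12 to 13)
Σx  = 65.24 + 14.75 = 79.99
Σy  = 365.87 + 77.99 = 443.86
Σx² = 388.0968 + 14.75² = 388.0968 + 217.5625 = 605.6593
Σxy = 2105.0060 + 14.75×77.99 = 2105.0060 + 1150.3525 = 3255.3585

Step 2: Recompute the slope with b₁ = (nΣxy − ΣxΣy) / (nΣx² − (Σx)²)
Numerator   = 13×3255.3585 − 79.99×443.86 = 42319.6605 − 35504.3614 = 6815.2991
Denominator = 13×605.6593 − 79.99² = 7873.5709 − 6398.4001 = 1475.1708
b₁(new) = 6815.2991 / 1475.1708 = 4.6200

(Same formula on the original sums: (12×2105.0060 − 65.24×365.87) / (12×388.0968 − 65.24²) = 1390.7132 / 400.9040 = 3.4689, matching the given fit.)

Step 3: Change in slope
Δβ₁ = 4.6200 − 3.4689 = +1.1511
Relative change = +1.1511 / 3.4689 × 100% = +33.2%
→ the slope increases when the point is added.

Because the point sits above the extension of the original line at a high-leverage x, it tilts the fit up.
In practice: investigate whether it comes from the same population as the rest of the sample.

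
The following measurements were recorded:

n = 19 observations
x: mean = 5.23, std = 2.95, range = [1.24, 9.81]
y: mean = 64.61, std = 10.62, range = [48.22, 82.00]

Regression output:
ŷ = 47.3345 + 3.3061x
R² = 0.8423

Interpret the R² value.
About 84.23% of the variability in y is accounted for by the regression on x (R² = 0.8423) — a strong linear fit.

The coefficient of determination R² is the fraction of the total variation in y that the fitted line accounts for.

Here R² = 0.8423:
- Explained: 84.23% of the variation in y
- Unexplained (residual): 100% − 84.23% = 15.77%
- Rule of thumb (below 0.3 weak; 0.3 to below 0.7 moderate; 0.7 and above strong) → strong

Equivalently, for simple linear regression R² = r², so |r| = √0.8423 ≈ 0.9178.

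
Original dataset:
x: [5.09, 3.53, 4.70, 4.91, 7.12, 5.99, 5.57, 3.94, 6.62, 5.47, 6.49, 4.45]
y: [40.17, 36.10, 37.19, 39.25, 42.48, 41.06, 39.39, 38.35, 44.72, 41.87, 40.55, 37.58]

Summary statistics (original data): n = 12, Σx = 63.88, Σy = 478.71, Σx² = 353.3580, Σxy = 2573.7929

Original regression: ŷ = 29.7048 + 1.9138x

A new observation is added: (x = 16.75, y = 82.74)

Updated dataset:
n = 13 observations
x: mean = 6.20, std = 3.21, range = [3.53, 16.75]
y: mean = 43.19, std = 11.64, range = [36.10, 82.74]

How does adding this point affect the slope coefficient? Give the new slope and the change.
Adding the point moves β₁ from 1.9138 to 3.5673, i.e. it increases by 1.6535 (+86.4%).

The new point has HIGH LEVERAGE: x = 16.75 is far from the original mean x̄ = 63.88/12 ≈ 5.32 (original range [3.53, 7.12]).

Step 1: Update the sums with the new point (n goes from 12 to 13)
Σx  = 63.88 + 16.75 = 80.63
Σy  = 478.71 + 82.74 = 561.45
Σx² = 353.3580 + 16.75² = 353.3580 + 280.5625 = 633.9205
Σxy = 2573.7929 + 16.75×82.74 = 2573.7929 + 1385.8950 = 3959.6879

Step 2: Recompute the slope with b₁ = (nΣxy − ΣxΣy) / (nΣx² − (Σx)²)
Numerator   = 13×3959.6879 − 80.63×561.45 = 51475.9427 − 45269.7135 = 6206.2292
Denominator = 13×633.9205 − 80.63² = 8240.9665 − 6501.1969 = 1739.7696
b₁(new) = 6206.2292 / 1739.7696 = 3.5673

(Same formula on the original sums: (12×2573.7929 − 63.88×478.71) / (12×353.3580 − 63.88²) = 305.5200 / 159.6416 = 1.9138, matching the given fit.)

Step 3: Change in slope
Δβ₁ = 3.5673 − 1.9138 = +1.6535
Relative change = +1.6535 / 1.9138 × 100% = +86.4%
→ the slope increases when the point is added.

Because the point sits above the extension of the original line at a high-leverage x, it tilts the fit up.
In practice: investigate whether it comes from the same population as the rest of the sample.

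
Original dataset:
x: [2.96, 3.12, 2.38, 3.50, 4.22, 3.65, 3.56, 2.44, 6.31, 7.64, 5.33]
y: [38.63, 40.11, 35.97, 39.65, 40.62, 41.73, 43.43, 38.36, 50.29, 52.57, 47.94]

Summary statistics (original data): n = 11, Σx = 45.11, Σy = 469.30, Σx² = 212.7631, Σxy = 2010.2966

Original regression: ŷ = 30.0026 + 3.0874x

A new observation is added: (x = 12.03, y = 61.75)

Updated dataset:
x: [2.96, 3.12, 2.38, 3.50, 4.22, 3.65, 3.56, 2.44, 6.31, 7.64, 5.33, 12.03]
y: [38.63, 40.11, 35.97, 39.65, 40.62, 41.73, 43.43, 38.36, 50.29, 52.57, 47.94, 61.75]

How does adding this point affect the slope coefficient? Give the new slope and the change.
The slope changes from 3.0874 to 2.6283 (change of -0.4591, or -14.9%).

The new point has HIGH LEVERAGE: x = 12.03 is far from the original mean x̄ = 45.11/11 ≈ 4.10 (original range [2.38, 7.64]).

Step 1: Update the sums with the new point (n goes from 11 to 12)
Σx  = 45.11 + 12.03 = 57.14
Σy  = 469.30 + 61.75 = 531.05
Σx² = 212.7631 + 12.03² = 212.7631 + 144.7209 = 357.4840
Σxy = 2010.2966 + 12.03×61.75 = 2010.2966 + 742.8525 = 2753.1491

Step 2: Recompute the slope with b₁ = (nΣxy − ΣxΣy) / (nΣx² − (Σx)²)
Numerator   = 12×2753.1491 − 57.14×531.05 = 33037.7892 − 30344.1970 = 2693.5922
Denominator = 12×357.4840 − 57.14² = 4289.8080 − 3264.9796 = 1024.8284
b₁(new) = 2693.5922 / 1024.8284 = 2.6283

(Same formula on the original sums: (11×2010.2966 − 45.11×469.30) / (11×212.7631 − 45.11²) = 943.1396 / 305.4820 = 3.0874, matching the given fit.)

Step 3: Change in slope
Δβ₁ = 2.6283 − 3.0874 = -0.4591
Relative change = -0.4591 / 3.0874 × 100% = -14.9%
→ the slope decreases when the point is added.

Because the point sits below the extension of the original line at a high-leverage x, it tilts the fit down.
In practice: refit with and without it and report both if conclusions differ.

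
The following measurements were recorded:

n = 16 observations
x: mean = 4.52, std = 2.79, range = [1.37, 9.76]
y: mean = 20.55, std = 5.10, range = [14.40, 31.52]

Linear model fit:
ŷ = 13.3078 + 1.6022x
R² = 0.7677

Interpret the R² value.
R² = 0.7677 means 76.77% of the variation in y is explained by the linear relationship with x. This indicates a strong fit.

The coefficient of determination R² is the fraction of the total variation in y that the fitted line accounts for.

Here R² = 0.7677:
- Explained: 76.77% of the variation in y
- Unexplained (residual): 100% − 76.77% = 23.23%
- Rule of thumb (below 0.3 weak; 0.3 to below 0.7 moderate; 0.7 and above strong) → strong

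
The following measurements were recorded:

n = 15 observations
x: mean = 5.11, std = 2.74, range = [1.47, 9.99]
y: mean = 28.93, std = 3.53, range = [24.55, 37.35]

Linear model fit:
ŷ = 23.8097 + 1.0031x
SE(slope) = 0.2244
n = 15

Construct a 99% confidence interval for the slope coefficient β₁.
The 99% CI for β₁ is (0.3271, 1.6791)

Confidence interval for the slope:

The 99% CI for β₁ is: β̂₁ ± t*(α/2, n-2) × SE(β̂₁)

Step 1: Find critical t-value
- Confidence level = 0.99
- Degrees of freedom = n - 2 = 15 - 2 = 13
- t*(α/2, 13) = 3.0123

Step 2: Calculate margin of error
Margin = 3.0123 × 0.2244 = 0.6760

Step 3: Construct interval
CI = 1.0031 ± 0.6760
CI = (0.3271, 1.6791)

Interpretation: intervals built this way capture the true β₁ in 99% of repeated samples; here the plausible range for the per-unit effect of x on y is 0.3271 to 1.6791.
The interval does not include 0, suggesting a significant linear relationship.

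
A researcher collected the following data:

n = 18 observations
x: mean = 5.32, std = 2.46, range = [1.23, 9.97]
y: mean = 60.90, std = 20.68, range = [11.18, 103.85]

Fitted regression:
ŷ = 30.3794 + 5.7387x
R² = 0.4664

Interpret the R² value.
About 46.64% of the variability in y is accounted for by the regression on x (R² = 0.4664) — a moderate linear fit.

R² (coefficient of determination) measures the proportion of variance in y explained by the regression model.

Here R² = 0.4664:
- Explained: 46.64% of the variation in y
- Unexplained (residual): 100% − 46.64% = 53.36%
- Rule of thumb (below 0.3 weak; 0.3 to below 0.7 moderate; 0.7 and above strong) → moderate

Note: R² never decreases when predictors are added, so it should not be used alone to compare models of different size.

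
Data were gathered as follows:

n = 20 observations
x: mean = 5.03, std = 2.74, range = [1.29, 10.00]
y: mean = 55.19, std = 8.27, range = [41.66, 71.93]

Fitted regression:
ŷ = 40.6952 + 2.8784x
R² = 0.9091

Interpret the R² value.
The model explains 90.91% of the variance in y (R² = 0.9091), leaving 9.09% unexplained; the fit is strong.

The coefficient of determination R² is the fraction of the total variation in y that the fitted line accounts for.

Here R² = 0.9091:
- Explained: 90.91% of the variation in y
- Unexplained (residual): 100% − 90.91% = 9.09%
- Rule of thumb (below 0.3 weak; 0.3 to below 0.7 moderate; 0.7 and above strong) → strong

Equivalently, for simple linear regression R² = r², so |r| = √0.9091 ≈ 0.9535.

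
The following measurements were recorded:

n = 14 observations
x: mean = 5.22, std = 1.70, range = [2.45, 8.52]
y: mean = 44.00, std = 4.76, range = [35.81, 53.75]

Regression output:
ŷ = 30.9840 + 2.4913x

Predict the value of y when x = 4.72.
ŷ = 42.7429

Plug x = 4.72 into the fitted line:

ŷ = 30.9840 + 2.4913 × 4.72
ŷ = 30.9840 + 11.7589
ŷ = 42.7429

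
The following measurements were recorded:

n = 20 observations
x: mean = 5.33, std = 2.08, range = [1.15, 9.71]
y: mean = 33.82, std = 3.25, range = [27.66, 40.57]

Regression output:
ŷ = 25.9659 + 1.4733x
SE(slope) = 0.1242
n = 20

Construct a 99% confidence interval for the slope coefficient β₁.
The 99% CI for β₁ is (1.1158, 1.8308)

Confidence interval for the slope:

The 99% CI for β₁ is: β̂₁ ± t*(α/2, n-2) × SE(β̂₁)

Step 1: Find critical t-value
- Confidence level = 0.99
- Degrees of freedom = n - 2 = 20 - 2 = 18
- t*(α/2, 18) = 2.8784

Step 2: Calculate margin of error
Margin = 2.8784 × 0.1242 = 0.3575

Step 3: Construct interval
CI = 1.4733 ± 0.3575
CI = (1.1158, 1.8308)

Interpretation: We are 99% confident that the true slope β₁ lies between 1.1158 and 1.8308.
The interval does not include 0, suggesting a significant linear relationship.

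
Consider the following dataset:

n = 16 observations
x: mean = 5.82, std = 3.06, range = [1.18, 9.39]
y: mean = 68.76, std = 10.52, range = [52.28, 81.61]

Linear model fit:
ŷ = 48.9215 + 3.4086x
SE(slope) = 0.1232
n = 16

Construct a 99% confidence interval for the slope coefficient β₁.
The 99% CI for β₁ is (3.0419, 3.7753)

Confidence interval for the slope:

The 99% CI for β₁ is: β̂₁ ± t*(α/2, n-2) × SE(β̂₁)

Step 1: Find critical t-value
- Confidence level = 0.99
- Degrees of freedom = n - 2 = 16 - 2 = 14
- t*(α/2, 14) = 2.9768

Step 2: Calculate margin of error
Margin = 2.9768 × 0.1232 = 0.3667

Step 3: Construct interval
CI = 3.4086 ± 0.3667
CI = (3.0419, 3.7753)

Interpretation: We are 99% confident that the true slope β₁ lies between 3.0419 and 3.7753.
Since 0 is outside the interval, a two-sided test at α = 0.01 would reject H₀: β₁ = 0.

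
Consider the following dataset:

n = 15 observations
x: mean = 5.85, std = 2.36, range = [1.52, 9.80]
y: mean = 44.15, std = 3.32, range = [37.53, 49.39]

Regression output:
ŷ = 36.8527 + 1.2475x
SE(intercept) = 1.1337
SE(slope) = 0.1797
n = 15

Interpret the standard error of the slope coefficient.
The slope 1.2475 is pinned down to within about ±0.1797 (one SE) by these data — relative uncertainty 14.4%, i.e. precise.

What SE measures:
- The standard error quantifies the sampling variability of the coefficient estimate
- It is the estimated standard deviation of β̂₁ across hypothetical repeated samples of the same size
- Smaller SE → more precise estimate

Relative precision:
- SE / |β̂₁| = 0.1797 / 1.2475 = 14.4%
- Rule of thumb (under 20%: precise; 20% to under 50%: moderately precise; 50% or more: imprecise) → precise

Link to interval estimation: a confidence interval for β₁ is β̂₁ ± t* × 0.1797, so SE sets the half-width per unit of t*.

What drives SE(β̂₁): wider spread of x values → smaller SE; larger n (here n = 15) → smaller SE.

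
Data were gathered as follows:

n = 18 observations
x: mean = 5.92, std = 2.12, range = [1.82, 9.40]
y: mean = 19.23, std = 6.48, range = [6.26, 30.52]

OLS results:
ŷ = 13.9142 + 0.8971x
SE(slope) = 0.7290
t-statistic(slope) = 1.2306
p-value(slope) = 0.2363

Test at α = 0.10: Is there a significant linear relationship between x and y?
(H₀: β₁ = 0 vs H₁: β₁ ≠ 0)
Since p-value = 0.2363 ≥ α = 0.10, fail to reject H₀ — the slope is not significantly different from 0.

Hypothesis test for the slope coefficient:

H₀: β₁ = 0 (no linear relationship)
H₁: β₁ ≠ 0 (linear relationship exists)

Test statistic: t = β̂₁ / SE(β̂₁) = 0.8971 / 0.7290 = 1.2306

With df = 16, the two-sided p-value for |t| = 1.2306 is 0.2363.

Decision rule: reject H₀ if p-value < α.
p-value = 0.2363 ≥ α = 0.10 → fail to reject H₀.

There is not sufficient evidence at the 10% significance level to conclude that a linear relationship exists between x and y.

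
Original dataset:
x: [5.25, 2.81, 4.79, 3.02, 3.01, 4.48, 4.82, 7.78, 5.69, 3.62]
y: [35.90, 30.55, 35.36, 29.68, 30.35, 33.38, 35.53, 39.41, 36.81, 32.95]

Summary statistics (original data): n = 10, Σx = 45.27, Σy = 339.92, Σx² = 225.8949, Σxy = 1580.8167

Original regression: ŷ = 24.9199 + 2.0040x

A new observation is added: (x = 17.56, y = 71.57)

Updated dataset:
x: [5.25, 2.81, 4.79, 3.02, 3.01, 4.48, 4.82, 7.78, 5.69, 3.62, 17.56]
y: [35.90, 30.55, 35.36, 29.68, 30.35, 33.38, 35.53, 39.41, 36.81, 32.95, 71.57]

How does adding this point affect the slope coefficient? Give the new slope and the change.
The slope changes from 2.0040 to 2.7782 (change of +0.7742, or +38.6%).

x = 17.56 lies well outside the original x-range [2.81, 7.78] (x̄ ≈ 4.53), so this observation has high leverage and can move the slope substantially.

Step 1: Update the sums with the new point (n goes from 10 to 11)
Σx  = 45.27 + 17.56 = 62.83
Σy  = 339.92 + 71.57 = 411.49
Σx² = 225.8949 + 17.56² = 225.8949 + 308.3536 = 534.2485
Σxy = 1580.8167 + 17.56×71.57 = 1580.8167 + 1256.7692 = 2837.5859

Step 2: Recompute the slope with b₁ = (nΣxy − ΣxΣy) / (nΣx² − (Σx)²)
Numerator   = 11×2837.5859 − 62.83×411.49 = 31213.4449 − 25853.9167 = 5359.5282
Denominator = 11×534.2485 − 62.83² = 5876.7335 − 3947.6089 = 1929.1246
b₁(new) = 5359.5282 / 1929.1246 = 2.7782

(Same formula on the original sums: (10×1580.8167 − 45.27×339.92) / (10×225.8949 − 45.27²) = 419.9886 / 209.5761 = 2.0040, matching the given fit.)

Step 3: Change in slope
Δβ₁ = 2.7782 − 2.0040 = +0.7742
Relative change = +0.7742 / 2.0040 × 100% = +38.6%
→ the slope increases when the point is added.

A high-leverage point only changes the slope if it is off the original line; here y = 71.57 is above the original trend, so the slope increases.
In practice: examine leverage (hᵢ) and Cook's distance rather than deleting it automatically; check such a point for data-entry or measurement error.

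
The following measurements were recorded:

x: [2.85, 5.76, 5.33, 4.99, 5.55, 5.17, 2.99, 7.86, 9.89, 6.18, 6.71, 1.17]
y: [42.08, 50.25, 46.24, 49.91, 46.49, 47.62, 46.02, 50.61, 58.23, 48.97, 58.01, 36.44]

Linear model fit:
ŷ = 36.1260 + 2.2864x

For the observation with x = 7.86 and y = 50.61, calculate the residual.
Residual = -3.4871

The residual is the difference between the actual value and the predicted value:

Residual = y - ŷ

Step 1: Calculate predicted value
ŷ = 36.1260 + 2.2864 × 7.86
ŷ = 54.0971

Step 2: Calculate residual
Residual = 50.61 - 54.0971
Residual = -3.4871

Interpretation: the model overestimates the actual value by 3.4871 at this point (negative residual → observation lies below the fitted line).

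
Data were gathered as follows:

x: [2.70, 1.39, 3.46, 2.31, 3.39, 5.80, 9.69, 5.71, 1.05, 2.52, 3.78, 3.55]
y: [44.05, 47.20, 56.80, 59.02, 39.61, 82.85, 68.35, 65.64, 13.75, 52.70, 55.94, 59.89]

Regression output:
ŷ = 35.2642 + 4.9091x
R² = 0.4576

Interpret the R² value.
R² = 0.4576 means 45.76% of the variation in y is explained by the linear relationship with x. This indicates a moderate fit.

R² = 1 − SS_res/SS_tot compares the residual scatter to the total scatter of y about its mean.

Here R² = 0.4576:
- Explained: 45.76% of the variation in y
- Unexplained (residual): 100% − 45.76% = 54.24%
- Rule of thumb (below 0.3 weak; 0.3 to below 0.7 moderate; 0.7 and above strong) → moderate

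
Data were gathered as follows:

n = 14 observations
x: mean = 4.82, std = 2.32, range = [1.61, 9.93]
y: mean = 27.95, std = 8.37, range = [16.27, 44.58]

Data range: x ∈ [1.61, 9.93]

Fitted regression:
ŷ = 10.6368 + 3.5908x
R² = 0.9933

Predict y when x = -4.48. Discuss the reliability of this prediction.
ŷ = -5.4500 (extrapolation — x = -4.48 lies outside [1.61, 9.93], so reliability is low).

Prediction calculation:
ŷ = 10.6368 + 3.5908 × (-4.48)
ŷ = -5.4500

Reliability:
- Data range: x ∈ [1.61, 9.93]
- Prediction point: x = -4.48 is 6.09 units below the observed range → this is EXTRAPOLATION, not interpolation

Why that matters here:
- The standard error of prediction grows with (x − x̄)², and x = -4.48 is far from x̄ = 4.82
- Real relationships often flatten, saturate, or turn nonlinear at extremes
- The linear relationship may not hold outside the observed range

The R² = 0.9933 only validates the fit within [1.61, 9.93]; treat ŷ = -5.4500 with caution.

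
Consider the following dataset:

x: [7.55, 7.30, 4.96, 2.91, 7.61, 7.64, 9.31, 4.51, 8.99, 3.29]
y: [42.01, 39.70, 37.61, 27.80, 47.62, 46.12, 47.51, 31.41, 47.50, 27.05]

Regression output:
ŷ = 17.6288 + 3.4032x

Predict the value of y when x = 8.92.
ŷ = 47.9853

To predict y for x = 8.92, substitute into the regression equation:

ŷ = 17.6288 + 3.4032 × 8.92
ŷ = 17.6288 + 30.3565
ŷ = 47.9853

This is the fitted mean response at that x — an individual observation would come with a wider prediction interval.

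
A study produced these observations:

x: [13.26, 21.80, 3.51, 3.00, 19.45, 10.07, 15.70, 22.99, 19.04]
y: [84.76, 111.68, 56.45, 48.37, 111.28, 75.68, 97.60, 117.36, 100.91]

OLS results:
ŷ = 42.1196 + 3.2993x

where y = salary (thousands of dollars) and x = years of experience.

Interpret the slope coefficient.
On average, salary is about 3.2993 thousand dollars higher for every extra year of experience.

The slope coefficient β₁ = 3.2993 represents the marginal effect of experience on salary.

Interpretation:
- Experience up by 1 year → predicted salary increases by 3.2993 thousand dollars
- This is a linear approximation: the same per-unit change is assumed across the whole observed x range
- The sign (+) gives the direction; the magnitude 3.2993 gives the size of the effect per year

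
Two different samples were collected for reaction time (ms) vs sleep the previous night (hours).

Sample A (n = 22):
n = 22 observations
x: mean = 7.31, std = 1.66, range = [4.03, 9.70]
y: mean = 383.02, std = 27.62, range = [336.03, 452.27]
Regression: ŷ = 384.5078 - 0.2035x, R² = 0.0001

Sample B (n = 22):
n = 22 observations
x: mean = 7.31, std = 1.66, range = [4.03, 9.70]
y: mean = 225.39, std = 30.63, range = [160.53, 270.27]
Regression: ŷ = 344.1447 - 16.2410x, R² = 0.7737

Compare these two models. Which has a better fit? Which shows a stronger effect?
Model B has the better fit (R² = 0.7737 vs 0.0001). Model B shows the stronger effect (|β₁| = 16.2410 vs 0.2035).

Model Comparison:

Fit — compare R²:
- Model A: R² = 0.0001 → 0.01% of variance in reaction time explained
- Model B: R² = 0.7737 → 77.37% of variance in reaction time explained
- 0.7737 > 0.0001 → Model B has the better fit

Effect size (slope magnitude):
- Model A: β₁ = -0.2035 → predicted reaction time falls 0.2035 ms per additional hour of sleep
- Model B: β₁ = -16.2410 → predicted reaction time falls 16.2410 ms per additional hour of sleep
- |-0.2035| < |-16.2410| → Model B shows the stronger marginal effect

Notes:
- A better fit (higher R²) doesn't necessarily mean a more important relationship.
- R² measures how tightly points cluster around the line; β₁ measures how steep the line is — they answer different questions.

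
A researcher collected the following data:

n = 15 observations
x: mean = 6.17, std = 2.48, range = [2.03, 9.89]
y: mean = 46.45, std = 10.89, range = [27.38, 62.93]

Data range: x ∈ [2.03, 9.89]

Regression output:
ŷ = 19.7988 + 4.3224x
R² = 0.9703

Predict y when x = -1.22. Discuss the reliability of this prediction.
ŷ = 14.5255, but this is extrapolation (below the data range [2.03, 9.89]) and may be unreliable.

Prediction calculation:
ŷ = 19.7988 + 4.3224 × (-1.22)
ŷ = 14.5255

Reliability:
- Data range: x ∈ [2.03, 9.89]
- Prediction point: x = -1.22 is 3.25 units below the observed range → this is EXTRAPOLATION, not interpolation

Why that matters here:
- The linear relationship may not hold outside the observed range
- Real relationships often flatten, saturate, or turn nonlinear at extremes
- R² describes fit only over the sampled x values; it says nothing about behaviour beyond them

A defensible statement: 'if the linear trend continued to x = -1.22, y would be about 14.5255' — the premise is untested.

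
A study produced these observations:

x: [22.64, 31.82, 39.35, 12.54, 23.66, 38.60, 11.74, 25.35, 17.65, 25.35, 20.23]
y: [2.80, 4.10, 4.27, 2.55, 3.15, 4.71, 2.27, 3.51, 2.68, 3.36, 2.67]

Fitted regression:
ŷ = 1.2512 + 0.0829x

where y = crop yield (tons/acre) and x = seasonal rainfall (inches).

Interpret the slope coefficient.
For each additional inch of rainfall, predicted crop yield increases by approximately 0.0829 tons/acre.

β₁ = 0.0829 is the change in predicted crop yield (tons/acre) per additional inch of rainfall.

Interpretation:
- Rainfall up by 1 inch → predicted crop yield increases by 0.0829 tons/acre
- The effect is assumed constant over the observed range of x (linearity)

The intercept β₀ = 1.2512 is the predicted crop yield when rainfall = 0; since the smallest observed x is 11.74, this is an extrapolation and mainly anchors the line.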